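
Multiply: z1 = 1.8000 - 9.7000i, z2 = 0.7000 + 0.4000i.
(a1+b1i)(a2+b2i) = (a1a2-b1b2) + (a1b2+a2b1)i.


Real = 1.8*0.7 - (-9.7)*0.4 = 1.26 - (-3.88) = 5.14
Imag = 1.8*0.4 + 0.7*(-9.7) = 0.72 - (6.79) = -6.07

5.1400 - 6.0700i


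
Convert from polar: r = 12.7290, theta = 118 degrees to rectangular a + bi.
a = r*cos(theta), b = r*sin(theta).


a = 12.7290*cos(118°) = 12.7290*(-0.46947) = -5.9759
b = 12.7290*sin(118°) = 12.7290*0.882948 = 11.2390

-5.9759 + 11.2390i


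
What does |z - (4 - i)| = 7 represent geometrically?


|z - z0| = r is a circle with center z0 and radius r.
Center = (4, -1), radius = 7

Circle with center (4, -1) and radius 7


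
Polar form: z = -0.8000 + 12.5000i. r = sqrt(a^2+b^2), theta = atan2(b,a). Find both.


r = sqrt(0.64+156.25) = sqrt(156.89) = 12.5256
theta = atan2(12.5, -0.8) = 93.6619 degrees

r = 12.5256, theta = 93.6619 degrees


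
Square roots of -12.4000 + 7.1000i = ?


|z| = sqrt(153.76+50.41) = 14.2888
sqrt((|z|+a)/2) = sqrt((14.2888+(-12.4))/2) = sqrt(0.9444) = 0.9718
sqrt((|z|-a)/2) = sqrt((14.2888-(-12.4))/2) = sqrt(13.3444) = 3.6530

±(0.9718 + 3.6530i) i.e. 0.9718 + 3.6530i and -0.9718 - 3.6530i


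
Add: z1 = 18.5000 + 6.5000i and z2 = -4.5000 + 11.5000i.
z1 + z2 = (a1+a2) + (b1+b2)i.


Real: 18.5 - 4.5 = 14
Imag: 6.5 + 11.5 = 18

14.0000 + 18.0000i


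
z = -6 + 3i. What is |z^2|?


|z| = sqrt(36+9) = sqrt(45) = 6.7082
|z^2| = |z|^2 = (sqrt(45))^2 = 45

|z^2| = 45


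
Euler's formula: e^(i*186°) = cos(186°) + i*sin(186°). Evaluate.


cos(186°) = -0.9945
sin(186°) = -0.1045

e^(i*186°) = -0.9945 - 0.1045i


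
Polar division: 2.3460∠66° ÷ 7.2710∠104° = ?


r = 2.3460 / 7.2710 = 0.3227
theta = 66° - 104° = -38° = 322° (mod 360)

0.3227 cis(322°)


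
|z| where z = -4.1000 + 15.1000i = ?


|z| = sqrt((-4.1)^2 + 15.1^2) = sqrt(16.81 + 228.01) = sqrt(244.82) = 15.6467

|z| = 15.6467


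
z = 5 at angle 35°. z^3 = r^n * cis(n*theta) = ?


r^3 = 5^3 = 125
n*theta = 3*35° = 105° = 105° (mod 360)
a = 125*cos(105°) = -32.3524
b = 125*sin(105°) = 120.7407

125 cis(105°) = -32.3524 + 120.7407i


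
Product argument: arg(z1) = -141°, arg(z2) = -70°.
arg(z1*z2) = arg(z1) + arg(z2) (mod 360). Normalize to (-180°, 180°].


arg(z1*z2) = -141° - 70° = -211°
Normalized to (-180°, 180°]: 149°

149°


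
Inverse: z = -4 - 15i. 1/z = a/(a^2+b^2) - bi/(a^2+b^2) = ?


|z|^2 = 16+225 = 241
1/z = (-4 + 15i)/241

1/z = -0.0166 + 0.0622i


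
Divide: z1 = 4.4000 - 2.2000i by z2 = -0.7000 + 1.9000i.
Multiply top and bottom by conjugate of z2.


Conjugate of z2 = -0.7000 - 1.9000i
Numerator: (4.4000 - 2.2000i)(-0.7000 - 1.9000i) = -7.2600 - 6.8200i
Denominator: (-0.7)^2 + 1.9^2 = 4.1
Result = (-7.2600 - 6.8200i)/4.1

-1.7707 - 1.6634i


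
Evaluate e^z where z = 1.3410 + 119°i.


e^1.3410 = 3.8229
cos(119°) = -0.48481
sin(119°) = 0.87462
Real = 3.8229*(-0.48481) = -1.8534
Imag = 3.8229*0.87462 = 3.3436

-1.8534 + 3.3436i


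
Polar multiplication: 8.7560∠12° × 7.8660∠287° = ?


r = 8.7560 * 7.8660 = 68.8747
theta = 12° + 287° = 299° = 299° (mod 360)

68.8747 cis(299°)


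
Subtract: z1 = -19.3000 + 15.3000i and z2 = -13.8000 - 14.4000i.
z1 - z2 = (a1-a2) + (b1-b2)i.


Real: -19.3 + 13.8 = -5.5
Imag: 15.3 + 14.4 = 29.7

-5.5000 + 29.7000i


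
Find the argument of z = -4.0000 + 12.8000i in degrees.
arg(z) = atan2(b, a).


Re = -4, Im = 12.8
arg = atan2(12.8, -4) = 107.3540 degrees

arg(z) = 107.3540 degrees


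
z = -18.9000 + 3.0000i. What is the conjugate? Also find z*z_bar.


z_bar = -18.9000 - 3.0000i
z*z_bar = (-18.9)^2 + 3^2 = 357.21 + 9 = 366.21

z_bar = -18.9000 - 3.0000i, z*z_bar = 366.21


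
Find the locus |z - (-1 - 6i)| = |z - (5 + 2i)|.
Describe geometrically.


Equal distances means the locus is the perpendicular bisector of z1 and z2.
Midpoint = ((-1+5)/2, (-6+2)/2) = (2.0000, -2.0000)

Perpendicular bisector through (2.0000, -2.0000)


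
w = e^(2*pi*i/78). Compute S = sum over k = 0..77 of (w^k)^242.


The roots are w_k = w^k with w = e^(2*pi*i/78), and (w^k)^242 = (w^242)^k.
So S = 1 + u + u^2 + ... + u^(77) with u = w^242.
242 = 3*78 + 8, so 242 is not a multiple of 78: u = (w^78)^3 * w^8 = w^8 ≠ 1 (w is a primitive 78th root), while u^78 = (w^78)^242 = 1.
Geometric series: S = (1 - u^78)/(1 - u) = (1 - 1)/(1 - u) = 0

S = 0


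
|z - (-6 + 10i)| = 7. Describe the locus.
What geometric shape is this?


|z - z0| = r is a circle with center z0 and radius r.
Center = (-6, 10), radius = 7

Circle with center (-6, 10) and radius 7


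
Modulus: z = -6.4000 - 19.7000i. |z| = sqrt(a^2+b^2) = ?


|z| = sqrt((-6.4)^2 + (-19.7)^2) = sqrt(40.96 + 388.09) = sqrt(429.05) = 20.7135

|z| = 20.7135


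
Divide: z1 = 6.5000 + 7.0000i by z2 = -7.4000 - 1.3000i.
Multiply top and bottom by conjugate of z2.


Conjugate of z2 = -7.4000 + 1.3000i
Numerator: (6.5000 + 7.0000i)(-7.4000 + 1.3000i) = -57.2000 - 43.3500i
Denominator: (-7.4)^2 + (-1.3)^2 = 56.45
Result = (-57.2000 - 43.3500i)/56.45

-1.0133 - 0.7679i


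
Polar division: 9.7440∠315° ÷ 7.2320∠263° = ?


r = 9.7440 / 7.2320 = 1.3473
theta = 315° - 263° = 52° = 52° (mod 360)

1.3473 cis(52°)


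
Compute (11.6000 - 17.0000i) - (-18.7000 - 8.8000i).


Real: 11.6 + 18.7 = 30.3
Imag: -17 + 8.8 = -8.2

30.3000 - 8.2000i


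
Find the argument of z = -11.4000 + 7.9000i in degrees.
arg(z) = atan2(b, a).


Re = -11.4, Im = 7.9
arg = atan2(7.9, -11.4) = 145.2787 degrees

arg(z) = 145.2787 degrees


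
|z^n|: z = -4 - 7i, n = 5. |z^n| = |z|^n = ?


|z| = sqrt(16+49) = sqrt(65) = 8.0623
|z^5| = |z|^5 = (sqrt(65))^5 = 65^2 * sqrt(65) = 4225*sqrt(65)

|z^5| = 4225*sqrt(65) ≈ 34063.0390


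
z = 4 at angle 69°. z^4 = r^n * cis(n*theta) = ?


r^4 = 4^4 = 256
n*theta = 4*69° = 276° = 276° (mod 360)
a = 256*cos(276°) = 26.7593
b = 256*sin(276°) = -254.5976

256 cis(276°) = 26.7593 - 254.5976i


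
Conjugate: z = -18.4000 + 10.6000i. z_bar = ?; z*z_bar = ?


z_bar = -18.4000 - 10.6000i
z*z_bar = (-18.4)^2 + 10.6^2 = 338.56 + 112.36 = 450.92

z_bar = -18.4000 - 10.6000i, z*z_bar = 450.92


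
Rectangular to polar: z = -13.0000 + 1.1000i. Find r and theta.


r = sqrt(169+1.21) = sqrt(170.21) = 13.0465
theta = atan2(1.1, -13) = 175.1634 degrees

r = 13.0465, theta = 175.1634 degrees


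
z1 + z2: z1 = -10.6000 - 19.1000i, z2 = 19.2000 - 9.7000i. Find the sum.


Real: -10.6 + 19.2 = 8.6
Imag: -19.1 - 9.7 = -28.8

8.6000 - 28.8000i


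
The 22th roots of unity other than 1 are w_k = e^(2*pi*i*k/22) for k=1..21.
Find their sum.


With w = e^(2*pi*i/22), all 22 of the 22th roots of unity w^0 = 1, w, ..., w^(21) sum to 0: 1 + w + ... + w^(21) = (1 - w^22)/(1 - w) = 0 since w^22 = 1, w ≠ 1.
Removing the root 1: w + w^2 + ... + w^(21) = 0 - 1 = -1

Sum = -1


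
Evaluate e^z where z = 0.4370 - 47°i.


e^0.4370 = 1.5481
cos(-47°) = 0.682
sin(-47°) = -0.73135
Real = 1.5481*0.682 = 1.0558
Imag = 1.5481*(-0.73135) = -1.1322

1.0558 - 1.1322i


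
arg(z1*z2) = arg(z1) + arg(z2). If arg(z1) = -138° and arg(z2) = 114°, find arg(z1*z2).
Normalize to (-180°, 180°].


arg(z1*z2) = -138° + 114° = -24°
Normalized to (-180°, 180°]: -24°

-24°


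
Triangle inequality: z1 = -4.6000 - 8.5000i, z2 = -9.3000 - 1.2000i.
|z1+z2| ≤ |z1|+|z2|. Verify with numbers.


|z1| = sqrt((-4.6)^2 + (-8.5)^2) = sqrt(93.41) = 9.6649
|z2| = sqrt((-9.3)^2 + (-1.2)^2) = sqrt(87.93) = 9.3771
z1+z2 = -13.9000 - 9.7000i
|z1+z2| = sqrt(287.3) = 16.9499
|z1|+|z2| = 9.6649 + 9.3771 = 19.0420

|z1+z2| = 16.9499 ≤ |z1|+|z2| = 19.0420 (verified)


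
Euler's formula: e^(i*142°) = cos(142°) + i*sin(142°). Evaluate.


cos(142°) = -0.7880
sin(142°) = 0.6157

e^(i*142°) = -0.7880 + 0.6157i


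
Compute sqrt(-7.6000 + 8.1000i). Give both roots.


|z| = sqrt(57.76+65.61) = 11.1072
sqrt((|z|+a)/2) = sqrt((11.1072+(-7.6))/2) = sqrt(1.7536) = 1.3242
sqrt((|z|-a)/2) = sqrt((11.1072-(-7.6))/2) = sqrt(9.3536) = 3.0584

±(1.3242 + 3.0584i) i.e. 1.3242 + 3.0584i and -1.3242 - 3.0584i


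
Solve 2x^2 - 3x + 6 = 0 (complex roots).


disc = (-3)^2 - 4*2*6 = 9 - 48 = -39
sqrt(|disc|) = sqrt(39) = 6.2450
Real part = 3/(2*2) = 0.7500
Imag part = 6.2450/(2*2) = 1.5612

0.7500 ± 1.5612i


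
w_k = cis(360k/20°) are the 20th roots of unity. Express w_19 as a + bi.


Angle = 360*19/20 = 342°
a = cos(342°) = 0.9511
b = sin(342°) = -0.3090

0.9511 - 0.3090i


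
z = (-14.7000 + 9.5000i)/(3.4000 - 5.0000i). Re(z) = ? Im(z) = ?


Multiply by conjugate: (-14.7000 + 9.5000i)(3.4000 + 5.0000i) / (3.4^2 + (-5)^2)
Numerator real = -14.7*3.4 + 9.5*(-5) = -97.48
Numerator imag = 9.5*3.4 - (-14.7)*(-5) = -41.2
Denominator = 36.56
Re(z) = -97.48/36.56 = -2.6663
Im(z) = -41.2/36.56 = -1.1269

Re(z) = -2.6663, Im(z) = -1.1269


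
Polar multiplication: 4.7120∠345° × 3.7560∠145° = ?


r = 4.7120 * 3.7560 = 17.6983
theta = 345° + 145° = 490° = 130° (mod 360)

17.6983 cis(130°)


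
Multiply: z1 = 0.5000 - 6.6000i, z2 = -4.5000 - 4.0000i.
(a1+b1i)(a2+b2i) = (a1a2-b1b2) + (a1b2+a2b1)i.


Real = 0.5*(-4.5) - (-6.6)*(-4) = -2.25 - 26.4 = -28.65
Imag = 0.5*(-4) - (4.5)*(-6.6) = -2 + 29.7 = 27.7

-28.6500 + 27.7000i


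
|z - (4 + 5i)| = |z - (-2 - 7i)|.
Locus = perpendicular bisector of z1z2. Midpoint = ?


Equal distances means the locus is the perpendicular bisector of z1 and z2.
Midpoint = ((4+(-2))/2, (5+(-7))/2) = (1.0000, -1.0000)

Perpendicular bisector through (1.0000, -1.0000)


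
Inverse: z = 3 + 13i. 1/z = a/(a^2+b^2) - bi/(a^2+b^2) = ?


|z|^2 = 9+169 = 178
1/z = (3 - 13i)/178

1/z = 0.0169 - 0.0730i


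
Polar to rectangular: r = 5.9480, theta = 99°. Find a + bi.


a = 5.9480*cos(99°) = 5.9480*(-0.156434) = -0.9305
b = 5.9480*sin(99°) = 5.9480*0.9877 = 5.8748

-0.9305 + 5.8748i


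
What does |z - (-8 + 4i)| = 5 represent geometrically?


|z - z0| = r is a circle with center z0 and radius r.
Center = (-8, 4), radius = 5

Circle with center (-8, 4) and radius 5


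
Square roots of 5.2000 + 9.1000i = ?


|z| = sqrt(27.04+82.81) = 10.4809
sqrt((|z|+a)/2) = sqrt((10.4809+5.2)/2) = sqrt(7.8405) = 2.8001
sqrt((|z|-a)/2) = sqrt((10.4809-5.2)/2) = sqrt(2.6405) = 1.6250

±(2.8001 + 1.6250i) i.e. 2.8001 + 1.6250i and -2.8001 - 1.6250i


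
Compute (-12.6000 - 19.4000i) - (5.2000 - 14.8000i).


Real: -12.6 - 5.2 = -17.8
Imag: -19.4 + 14.8 = -4.6

-17.8000 - 4.6000i


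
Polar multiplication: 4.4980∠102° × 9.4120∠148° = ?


r = 4.4980 * 9.4120 = 42.3352
theta = 102° + 148° = 250° = 250° (mod 360)

42.3352 cis(250°)


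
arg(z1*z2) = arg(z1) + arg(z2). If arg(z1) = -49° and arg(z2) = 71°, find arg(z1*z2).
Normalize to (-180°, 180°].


arg(z1*z2) = -49° + 71° = 22°
Normalized to (-180°, 180°]: 22°

22°


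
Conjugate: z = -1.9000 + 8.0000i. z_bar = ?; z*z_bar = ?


z_bar = -1.9000 - 8.0000i
z*z_bar = (-1.9)^2 + 8^2 = 3.61 + 64 = 67.61

z_bar = -1.9000 - 8.0000i, z*z_bar = 67.61


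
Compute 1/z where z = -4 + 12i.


|z|^2 = 16+144 = 160
1/z = (-4 - 12i)/160

1/z = -0.0250 - 0.0750i


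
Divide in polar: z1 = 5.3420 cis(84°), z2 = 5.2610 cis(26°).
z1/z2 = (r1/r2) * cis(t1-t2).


r = 5.3420 / 5.2610 = 1.0154
theta = 84° - 26° = 58° = 58° (mod 360)

1.0154 cis(58°)


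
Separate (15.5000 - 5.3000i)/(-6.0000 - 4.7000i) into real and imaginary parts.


Multiply by conjugate: (15.5000 - 5.3000i)(-6.0000 + 4.7000i) / ((-6)^2 + (-4.7)^2)
Numerator real = 15.5*(-6) - (5.3)*(-4.7) = -68.09
Numerator imag = -5.3*(-6) - 15.5*(-4.7) = 104.65
Denominator = 58.09
Re(z) = -68.09/58.09 = -1.1721
Im(z) = 104.65/58.09 = 1.8015

Re(z) = -1.1721, Im(z) = 1.8015


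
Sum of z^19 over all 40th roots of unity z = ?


The roots are w_k = w^k with w = e^(2*pi*i/40), and (w^k)^19 = (w^19)^k.
So S = 1 + u + u^2 + ... + u^(39) with u = w^19.
19 = 0*40 + 19, so 19 is not a multiple of 40: u = w^19 ≠ 1 (w is a primitive 40th root), while u^40 = (w^40)^19 = 1.
Geometric series: S = (1 - u^40)/(1 - u) = (1 - 1)/(1 - u) = 0

S = 0


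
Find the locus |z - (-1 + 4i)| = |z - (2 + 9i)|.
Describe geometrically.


Equal distances means the locus is the perpendicular bisector of z1 and z2.
Midpoint = ((-1+2)/2, (4+9)/2) = (0.5000, 6.5000)

Perpendicular bisector through (0.5000, 6.5000)


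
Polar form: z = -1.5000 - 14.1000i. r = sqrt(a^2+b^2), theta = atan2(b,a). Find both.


r = sqrt(2.25+198.81) = sqrt(201.06) = 14.1796
theta = atan2(-14.1, -1.5) = -96.0725 degrees

r = 14.1796, theta = -96.0725 degrees


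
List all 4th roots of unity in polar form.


The 4th roots of unity are cis(360k/4°) for k=0..3
Angle step = 360/4 = 90°
Primitive root: cis(90°)
Primitive root = 0 + 1.0000i

4 roots at angles: 0°, 90°, 180°, 270°


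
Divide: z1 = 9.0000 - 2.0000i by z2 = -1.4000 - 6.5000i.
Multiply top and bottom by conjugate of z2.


Conjugate of z2 = -1.4000 + 6.5000i
Numerator: (9.0000 - 2.0000i)(-1.4000 + 6.5000i) = 0.4000 + 61.3000i
Denominator: (-1.4)^2 + (-6.5)^2 = 44.21
Result = (0.4000 + 61.3000i)/44.21

0.0090 + 1.3866i


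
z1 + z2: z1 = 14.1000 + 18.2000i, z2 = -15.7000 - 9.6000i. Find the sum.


Real: 14.1 - 15.7 = -1.6
Imag: 18.2 - 9.6 = 8.6

-1.6000 + 8.6000i


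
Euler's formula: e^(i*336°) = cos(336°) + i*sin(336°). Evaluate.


cos(336°) = 0.9135
sin(336°) = -0.4067

e^(i*336°) = 0.9135 - 0.4067i


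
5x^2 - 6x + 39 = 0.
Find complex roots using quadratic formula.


disc = (-6)^2 - 4*5*39 = 36 - 780 = -744
sqrt(|disc|) = sqrt(744) = 27.2764
Real part = 6/(2*5) = 0.6000
Imag part = 27.2764/(2*5) = 2.7276

0.6000 ± 2.7276i


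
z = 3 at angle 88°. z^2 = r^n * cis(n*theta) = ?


r^2 = 3^2 = 9
n*theta = 2*88° = 176° = 176° (mod 360)
a = 9*cos(176°) = -8.9781
b = 9*sin(176°) = 0.6278

9 cis(176°) = -8.9781 + 0.6278i


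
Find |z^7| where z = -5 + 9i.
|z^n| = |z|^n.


|z| = sqrt(25+81) = sqrt(106) = 10.2956
|z^7| = |z|^7 = (sqrt(106))^7 = 106^3 * sqrt(106) = 1191016*sqrt(106)

|z^7| = 1191016*sqrt(106) ≈ 12262260.2280


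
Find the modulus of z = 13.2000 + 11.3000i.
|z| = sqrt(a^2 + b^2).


|z| = sqrt(13.2^2 + 11.3^2) = sqrt(174.24 + 127.69) = sqrt(301.93) = 17.3761

|z| = 17.3761


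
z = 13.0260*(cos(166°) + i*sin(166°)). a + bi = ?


a = 13.0260*cos(166°) = 13.0260*(-0.9703) = -12.6391
b = 13.0260*sin(166°) = 13.0260*0.241922 = 3.1513

-12.6391 + 3.1513i


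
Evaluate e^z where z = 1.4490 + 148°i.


e^1.4490 = 4.25885
cos(148°) = -0.84805
sin(148°) = 0.5299
Real = 4.25885*(-0.84805) = -3.6117
Imag = 4.25885*0.5299 = 2.2568

-3.6117 + 2.2568i


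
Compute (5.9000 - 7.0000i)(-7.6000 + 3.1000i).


Real = 5.9*(-7.6) - (-7)*3.1 = -44.84 - (-21.7) = -23.14
Imag = 5.9*3.1 - (7.6)*(-7) = 18.29 + 53.2 = 71.49

-23.1400 + 71.4900i


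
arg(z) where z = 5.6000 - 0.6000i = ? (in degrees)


Re = 5.6, Im = -0.6
arg = atan2(-0.6, 5.6) = -6.1155 degrees

arg(z) = -6.1155 degrees


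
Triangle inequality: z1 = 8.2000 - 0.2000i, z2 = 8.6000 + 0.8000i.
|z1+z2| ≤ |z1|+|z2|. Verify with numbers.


|z1| = sqrt(8.2^2 + (-0.2)^2) = sqrt(67.28) = 8.2024
|z2| = sqrt(8.6^2 + 0.8^2) = sqrt(74.6) = 8.6371
z1+z2 = 16.8000 + 0.6000i
|z1+z2| = sqrt(282.6) = 16.8107
|z1|+|z2| = 8.2024 + 8.6371 = 16.8395

|z1+z2| = 16.8107 ≤ |z1|+|z2| = 16.8395 (verified)


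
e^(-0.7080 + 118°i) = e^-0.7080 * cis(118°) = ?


e^-0.7080 = 0.49263
cos(118°) = -0.4695
sin(118°) = 0.88295
Real = 0.49263*(-0.4695) = -0.2313
Imag = 0.49263*0.88295 = 0.4350

-0.2313 + 0.4350i


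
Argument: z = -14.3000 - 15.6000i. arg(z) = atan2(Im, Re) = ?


Re = -14.3, Im = -15.6
arg = atan2(-15.6, -14.3) = -132.5104 degrees

arg(z) = -132.5104 degrees


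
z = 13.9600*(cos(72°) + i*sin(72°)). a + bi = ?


a = 13.9600*cos(72°) = 13.9600*0.30902 = 4.3139
b = 13.9600*sin(72°) = 13.9600*0.9510565 = 13.2767

4.3139 + 13.2767i


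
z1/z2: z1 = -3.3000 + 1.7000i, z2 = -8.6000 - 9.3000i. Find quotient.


Conjugate of z2 = -8.6000 + 9.3000i
Numerator: (-3.3000 + 1.7000i)(-8.6000 + 9.3000i) = 12.5700 - 45.3100i
Denominator: (-8.6)^2 + (-9.3)^2 = 160.45
Result = (12.5700 - 45.3100i)/160.45

0.0783 - 0.2824i


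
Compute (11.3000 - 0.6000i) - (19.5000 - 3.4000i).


Real: 11.3 - 19.5 = -8.2
Imag: -0.6 + 3.4 = 2.8

-8.2000 + 2.8000i


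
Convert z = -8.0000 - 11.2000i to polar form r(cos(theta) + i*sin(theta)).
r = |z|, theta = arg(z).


r = sqrt(64+125.44) = sqrt(189.44) = 13.7637
theta = atan2(-11.2, -8) = -125.5377 degrees

r = 13.7637, theta = -125.5377 degrees


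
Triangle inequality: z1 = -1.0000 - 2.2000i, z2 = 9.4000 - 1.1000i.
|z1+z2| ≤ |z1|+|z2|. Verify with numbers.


|z1| = sqrt((-1)^2 + (-2.2)^2) = sqrt(5.84) = 2.4166
|z2| = sqrt(9.4^2 + (-1.1)^2) = sqrt(89.57) = 9.4641
z1+z2 = 8.4000 - 3.3000i
|z1+z2| = sqrt(81.45) = 9.0250
|z1|+|z2| = 2.4166 + 9.4641 = 11.8807

|z1+z2| = 9.0250 ≤ |z1|+|z2| = 11.8807 (verified)


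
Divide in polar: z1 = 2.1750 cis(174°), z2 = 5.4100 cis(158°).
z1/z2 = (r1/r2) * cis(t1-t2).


r = 2.1750 / 5.4100 = 0.4020
theta = 174° - 158° = 16° = 16° (mod 360)

0.4020 cis(16°)


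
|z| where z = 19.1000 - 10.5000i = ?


|z| = sqrt(19.1^2 + (-10.5)^2) = sqrt(364.81 + 110.25) = sqrt(475.06) = 21.7959

|z| = 21.7959


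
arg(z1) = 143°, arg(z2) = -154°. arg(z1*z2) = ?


arg(z1*z2) = 143° - 154° = -11°
Normalized to (-180°, 180°]: -11°

-11°


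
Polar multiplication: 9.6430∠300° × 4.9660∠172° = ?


r = 9.6430 * 4.9660 = 47.8871
theta = 300° + 172° = 472° = 112° (mod 360)

47.8871 cis(112°)


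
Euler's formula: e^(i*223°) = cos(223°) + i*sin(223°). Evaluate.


cos(223°) = -0.7314
sin(223°) = -0.6820

e^(i*223°) = -0.7314 - 0.6820i


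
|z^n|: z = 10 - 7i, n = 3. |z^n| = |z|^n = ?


|z| = sqrt(100+49) = sqrt(149) = 12.2066
|z^3| = |z|^3 = (sqrt(149))^3 = 149*sqrt(149)

|z^3| = 149*sqrt(149) ≈ 1818.7768


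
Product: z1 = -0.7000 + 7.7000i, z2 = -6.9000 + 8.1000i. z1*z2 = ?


Real = -0.7*(-6.9) - 7.7*8.1 = 4.83 - 62.37 = -57.54
Imag = -0.7*8.1 - (6.9)*7.7 = -5.67 - (53.13) = -58.8

-57.5400 - 58.8000i


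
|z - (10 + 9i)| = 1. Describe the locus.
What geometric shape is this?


|z - z0| = r is a circle with center z0 and radius r.
Center = (10, 9), radius = 1

Circle with center (10, 9) and radius 1


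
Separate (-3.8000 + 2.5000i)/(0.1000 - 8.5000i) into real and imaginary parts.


Multiply by conjugate: (-3.8000 + 2.5000i)(0.1000 + 8.5000i) / (0.1^2 + (-8.5)^2)
Numerator real = -3.8*0.1 + 2.5*(-8.5) = -21.63
Numerator imag = 2.5*0.1 - (-3.8)*(-8.5) = -32.05
Denominator = 72.26
Re(z) = -21.63/72.26 = -0.2993
Im(z) = -32.05/72.26 = -0.4435

Re(z) = -0.2993, Im(z) = -0.4435


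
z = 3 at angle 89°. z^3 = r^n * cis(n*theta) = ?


r^3 = 3^3 = 27
n*theta = 3*89° = 267° = 267° (mod 360)
a = 27*cos(267°) = -1.4131
b = 27*sin(267°) = -26.9630

27 cis(267°) = -1.4131 - 26.9630i


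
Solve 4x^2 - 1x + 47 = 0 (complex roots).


disc = (-1)^2 - 4*4*47 = 1 - 752 = -751
sqrt(|disc|) = sqrt(751) = 27.4044
Real part = 1/(2*4) = 0.1250
Imag part = 27.4044/(2*4) = 3.4255

0.1250 ± 3.4255i


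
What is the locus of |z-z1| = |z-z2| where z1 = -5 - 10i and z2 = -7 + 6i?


Equal distances means the locus is the perpendicular bisector of z1 and z2.
Midpoint = ((-5+(-7))/2, (-10+6)/2) = (-6.0000, -2.0000)

Perpendicular bisector through (-6.0000, -2.0000)


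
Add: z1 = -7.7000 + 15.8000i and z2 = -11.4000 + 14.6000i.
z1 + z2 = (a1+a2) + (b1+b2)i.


Real: -7.7 - 11.4 = -19.1
Imag: 15.8 + 14.6 = 30.4

-19.1000 + 30.4000i


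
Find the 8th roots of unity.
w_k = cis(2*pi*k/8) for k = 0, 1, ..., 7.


The 8th roots of unity are cis(360k/8°) for k=0..7
Angle step = 360/8 = 45°
Primitive root: cis(45°)
Primitive root = 0.7071 + 0.7071i

8 roots at angles: 0°, 45°, 90°, 135°, 180°, 225°, 270°, 315°


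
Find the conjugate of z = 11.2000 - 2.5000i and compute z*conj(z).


z_bar = 11.2000 + 2.5000i
z*z_bar = 11.2^2 + (-2.5)^2 = 125.44 + 6.25 = 131.69

z_bar = 11.2000 + 2.5000i, z*z_bar = 131.69


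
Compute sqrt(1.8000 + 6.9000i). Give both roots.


|z| = sqrt(3.24+47.61) = 7.1309
sqrt((|z|+a)/2) = sqrt((7.1309+1.8)/2) = sqrt(4.4655) = 2.1132
sqrt((|z|-a)/2) = sqrt((7.1309-1.8)/2) = sqrt(2.6655) = 1.6326

±(2.1132 + 1.6326i) i.e. 2.1132 + 1.6326i and -2.1132 - 1.6326i


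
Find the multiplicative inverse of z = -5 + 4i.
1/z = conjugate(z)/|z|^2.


|z|^2 = 25+16 = 41
1/z = (-5 - 4i)/41

1/z = -0.1220 - 0.0976i


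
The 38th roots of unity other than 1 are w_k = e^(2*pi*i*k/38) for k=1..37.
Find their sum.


With w = e^(2*pi*i/38), all 38 of the 38th roots of unity w^0 = 1, w, ..., w^(37) sum to 0: 1 + w + ... + w^(37) = (1 - w^38)/(1 - w) = 0 since w^38 = 1, w ≠ 1.
Removing the root 1: w + w^2 + ... + w^(37) = 0 - 1 = -1

Sum = -1


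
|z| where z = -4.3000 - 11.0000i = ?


|z| = sqrt((-4.3)^2 + (-11)^2) = sqrt(18.49 + 121) = sqrt(139.49) = 11.8106

|z| = 11.8106


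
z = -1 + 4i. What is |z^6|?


|z| = sqrt(1+16) = sqrt(17) = 4.1231
|z^6| = |z|^6 = (sqrt(17))^6 = 17^3 = 4913

|z^6| = 4913


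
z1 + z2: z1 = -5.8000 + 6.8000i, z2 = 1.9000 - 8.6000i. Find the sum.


Real: -5.8 + 1.9 = -3.9
Imag: 6.8 - 8.6 = -1.8

-3.9000 - 1.8000i


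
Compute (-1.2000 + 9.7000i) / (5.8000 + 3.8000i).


Conjugate of z2 = 5.8000 - 3.8000i
Numerator: (-1.2000 + 9.7000i)(5.8000 - 3.8000i) = 29.9000 + 60.8200i
Denominator: 5.8^2 + 3.8^2 = 48.08
Result = (29.9000 + 60.8200i)/48.08

0.6219 + 1.2650i


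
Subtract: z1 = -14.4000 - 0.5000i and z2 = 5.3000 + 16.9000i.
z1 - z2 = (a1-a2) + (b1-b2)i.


Real: -14.4 - 5.3 = -19.7
Imag: -0.5 - 16.9 = -17.4

-19.7000 - 17.4000i


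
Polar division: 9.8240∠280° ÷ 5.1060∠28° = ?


r = 9.8240 / 5.1060 = 1.9240
theta = 280° - 28° = 252° = 252° (mod 360)

1.9240 cis(252°)


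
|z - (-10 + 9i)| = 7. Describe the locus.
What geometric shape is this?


|z - z0| = r is a circle with center z0 and radius r.
Center = (-10, 9), radius = 7

Circle with center (-10, 9) and radius 7


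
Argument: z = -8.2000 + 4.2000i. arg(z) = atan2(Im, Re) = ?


Re = -8.2, Im = 4.2
arg = atan2(4.2, -8.2) = 152.8787 degrees

arg(z) = 152.8787 degrees


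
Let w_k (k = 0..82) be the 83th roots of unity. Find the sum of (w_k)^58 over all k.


The roots are w_k = w^k with w = e^(2*pi*i/83), and (w^k)^58 = (w^58)^k.
So S = 1 + u + u^2 + ... + u^(82) with u = w^58.
58 = 0*83 + 58, so 58 is not a multiple of 83: u = w^58 ≠ 1 (w is a primitive 83th root), while u^83 = (w^83)^58 = 1.
Geometric series: S = (1 - u^83)/(1 - u) = (1 - 1)/(1 - u) = 0

S = 0


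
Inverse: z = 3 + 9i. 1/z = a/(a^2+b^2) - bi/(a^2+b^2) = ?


|z|^2 = 9+81 = 90
1/z = (3 - 9i)/90

1/z = 0.0333 - 0.1000i


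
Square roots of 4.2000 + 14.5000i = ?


|z| = sqrt(17.64+210.25) = 15.0960
sqrt((|z|+a)/2) = sqrt((15.0960+4.2)/2) = sqrt(9.6480) = 3.1061
sqrt((|z|-a)/2) = sqrt((15.0960-4.2)/2) = sqrt(5.4480) = 2.3341

±(3.1061 + 2.3341i) i.e. 3.1061 + 2.3341i and -3.1061 - 2.3341i


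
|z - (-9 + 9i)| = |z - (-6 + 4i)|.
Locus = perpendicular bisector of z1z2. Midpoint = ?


Equal distances means the locus is the perpendicular bisector of z1 and z2.
Midpoint = ((-9+(-6))/2, (9+4)/2) = (-7.5000, 6.5000)

Perpendicular bisector through (-7.5000, 6.5000)


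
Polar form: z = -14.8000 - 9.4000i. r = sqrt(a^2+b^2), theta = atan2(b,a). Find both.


r = sqrt(219.04+88.36) = sqrt(307.4) = 17.5328
theta = atan2(-9.4, -14.8) = -147.5789 degrees

r = 17.5328, theta = -147.5789 degrees


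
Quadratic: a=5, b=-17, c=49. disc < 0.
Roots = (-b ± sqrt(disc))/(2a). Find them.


disc = (-17)^2 - 4*5*49 = 289 - 980 = -691
sqrt(|disc|) = sqrt(691) = 26.2869
Real part = 17/(2*5) = 1.7000
Imag part = 26.2869/(2*5) = 2.6287

1.7000 ± 2.6287i


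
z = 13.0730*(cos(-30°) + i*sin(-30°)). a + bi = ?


a = 13.0730*cos(-30°) = 13.0730*0.86603 = 11.3216
b = 13.0730*sin(-30°) = 13.0730*(-0.5) = -6.5365

11.3216 - 6.5365i


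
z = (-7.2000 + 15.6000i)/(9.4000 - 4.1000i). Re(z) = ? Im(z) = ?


Multiply by conjugate: (-7.2000 + 15.6000i)(9.4000 + 4.1000i) / (9.4^2 + (-4.1)^2)
Numerator real = -7.2*9.4 + 15.6*(-4.1) = -131.64
Numerator imag = 15.6*9.4 - (-7.2)*(-4.1) = 117.12
Denominator = 105.17
Re(z) = -131.64/105.17 = -1.2517
Im(z) = 117.12/105.17 = 1.1136

Re(z) = -1.2517, Im(z) = 1.1136


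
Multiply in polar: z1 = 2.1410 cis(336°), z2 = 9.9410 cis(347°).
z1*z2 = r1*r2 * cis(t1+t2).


r = 2.1410 * 9.9410 = 21.2837
theta = 336° + 347° = 683° = 323° (mod 360)

21.2837 cis(323°)


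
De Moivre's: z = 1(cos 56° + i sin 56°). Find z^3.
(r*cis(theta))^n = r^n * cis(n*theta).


r^3 = 1^3 = 1
n*theta = 3*56° = 168° = 168° (mod 360)
a = 1*cos(168°) = -0.9781
b = 1*sin(168°) = 0.2079

1 cis(168°) = -0.9781 + 0.2079i


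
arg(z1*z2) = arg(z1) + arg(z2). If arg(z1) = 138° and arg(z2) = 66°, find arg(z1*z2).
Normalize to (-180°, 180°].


arg(z1*z2) = 138° + 66° = 204°
Normalized to (-180°, 180°]: -156°

-156°


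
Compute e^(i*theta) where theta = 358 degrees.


cos(358°) = 0.9994
sin(358°) = -0.0349

e^(i*358°) = 0.9994 - 0.0349i


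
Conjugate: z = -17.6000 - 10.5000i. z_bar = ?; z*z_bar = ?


z_bar = -17.6000 + 10.5000i
z*z_bar = (-17.6)^2 + (-10.5)^2 = 309.76 + 110.25 = 420.01

z_bar = -17.6000 + 10.5000i, z*z_bar = 420.01


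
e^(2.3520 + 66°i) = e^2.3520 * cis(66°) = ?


e^2.3520 = 10.50656
cos(66°) = 0.40674
sin(66°) = 0.913545
Real = 10.50656*0.40674 = 4.2734
Imag = 10.50656*0.913545 = 9.5982

4.2734 + 9.5982i


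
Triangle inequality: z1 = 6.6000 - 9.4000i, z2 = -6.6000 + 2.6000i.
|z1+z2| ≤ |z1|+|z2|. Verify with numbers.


|z1| = sqrt(6.6^2 + (-9.4)^2) = sqrt(131.92) = 11.4856
|z2| = sqrt((-6.6)^2 + 2.6^2) = sqrt(50.32) = 7.0937
z1+z2 = -6.8000i
|z1+z2| = sqrt(46.24) = 6.8000
|z1|+|z2| = 11.4856 + 7.0937 = 18.5793

|z1+z2| = 6.8000 ≤ |z1|+|z2| = 18.5793 (verified)


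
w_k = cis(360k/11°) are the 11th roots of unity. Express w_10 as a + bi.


Angle = 360*10/11 = 327.2727°
a = cos(327.2727°) = 0.8413
b = sin(327.2727°) = -0.5406

0.8413 - 0.5406i


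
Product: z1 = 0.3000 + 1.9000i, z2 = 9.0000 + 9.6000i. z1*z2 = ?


Real = 0.3*9 - 1.9*9.6 = 2.7 - 18.24 = -15.54
Imag = 0.3*9.6 + 9*1.9 = 2.88 + 17.1 = 19.98

-15.5400 + 19.9800i


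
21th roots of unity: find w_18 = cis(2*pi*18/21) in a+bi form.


Angle = 360*18/21 = 308.5714°
a = cos(308.5714°) = 0.6235
b = sin(308.5714°) = -0.7818

0.6235 - 0.7818i


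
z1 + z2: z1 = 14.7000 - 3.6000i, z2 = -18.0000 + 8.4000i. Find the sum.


Real: 14.7 - 18 = -3.3
Imag: -3.6 + 8.4 = 4.8

-3.3000 + 4.8000i


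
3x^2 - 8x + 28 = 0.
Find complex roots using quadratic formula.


disc = (-8)^2 - 4*3*28 = 64 - 336 = -272
sqrt(|disc|) = sqrt(272) = 16.4924
Real part = 8/(2*3) = 1.3333
Imag part = 16.4924/(2*3) = 2.7487

1.3333 ± 2.7487i


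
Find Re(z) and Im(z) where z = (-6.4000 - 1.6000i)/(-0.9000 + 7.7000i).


Multiply by conjugate: (-6.4000 - 1.6000i)(-0.9000 - 7.7000i) / ((-0.9)^2 + 7.7^2)
Numerator real = -6.4*(-0.9) - (1.6)*7.7 = -6.56
Numerator imag = -1.6*(-0.9) - (-6.4)*7.7 = 50.72
Denominator = 60.1
Re(z) = -6.56/60.1 = -0.1092
Im(z) = 50.72/60.1 = 0.8439

Re(z) = -0.1092, Im(z) = 0.8439


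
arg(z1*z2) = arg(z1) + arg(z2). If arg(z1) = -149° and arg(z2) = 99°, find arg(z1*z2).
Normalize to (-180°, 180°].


arg(z1*z2) = -149° + 99° = -50°
Normalized to (-180°, 180°]: -50°

-50°


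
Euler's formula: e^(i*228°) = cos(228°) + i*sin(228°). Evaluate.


cos(228°) = -0.6691
sin(228°) = -0.7431

e^(i*228°) = -0.6691 - 0.7431i


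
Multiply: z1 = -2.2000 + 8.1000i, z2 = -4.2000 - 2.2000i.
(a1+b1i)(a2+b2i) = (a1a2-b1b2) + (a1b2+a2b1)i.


Real = -2.2*(-4.2) - 8.1*(-2.2) = 9.24 - (-17.82) = 27.06
Imag = -2.2*(-2.2) - (4.2)*8.1 = 4.84 - (34.02) = -29.18

27.0600 - 29.1800i


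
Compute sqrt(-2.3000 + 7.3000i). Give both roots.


|z| = sqrt(5.29+53.29) = 7.6538
sqrt((|z|+a)/2) = sqrt((7.6538+(-2.3))/2) = sqrt(2.6769) = 1.6361
sqrt((|z|-a)/2) = sqrt((7.6538-(-2.3))/2) = sqrt(4.9769) = 2.2309

±(1.6361 + 2.2309i) i.e. 1.6361 + 2.2309i and -1.6361 - 2.2309i


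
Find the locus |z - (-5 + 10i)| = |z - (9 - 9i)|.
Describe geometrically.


Equal distances means the locus is the perpendicular bisector of z1 and z2.
Midpoint = ((-5+9)/2, (10+(-9))/2) = (2.0000, 0.5000)

Perpendicular bisector through (2.0000, 0.5000)


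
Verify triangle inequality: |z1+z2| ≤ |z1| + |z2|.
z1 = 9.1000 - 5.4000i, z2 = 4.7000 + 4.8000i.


|z1| = sqrt(9.1^2 + (-5.4)^2) = sqrt(111.97) = 10.5816
|z2| = sqrt(4.7^2 + 4.8^2) = sqrt(45.13) = 6.7179
z1+z2 = 13.8000 - 0.6000i
|z1+z2| = sqrt(190.8) = 13.8130
|z1|+|z2| = 10.5816 + 6.7179 = 17.2995

|z1+z2| = 13.8130 ≤ |z1|+|z2| = 17.2995 (verified)


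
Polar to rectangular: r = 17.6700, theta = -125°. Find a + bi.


a = 17.6700*cos(-125°) = 17.6700*(-0.573576) = -10.1351
b = 17.6700*sin(-125°) = 17.6700*(-0.81915) = -14.4744

-10.1351 - 14.4744i


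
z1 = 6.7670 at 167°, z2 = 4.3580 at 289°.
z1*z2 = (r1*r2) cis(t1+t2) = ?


r = 6.7670 * 4.3580 = 29.4906
theta = 167° + 289° = 456° = 96° (mod 360)

29.4906 cis(96°)


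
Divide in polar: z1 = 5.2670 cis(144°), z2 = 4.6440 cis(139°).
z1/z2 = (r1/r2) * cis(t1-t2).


r = 5.2670 / 4.6440 = 1.1342
theta = 144° - 139° = 5° = 5° (mod 360)

1.1342 cis(5°)


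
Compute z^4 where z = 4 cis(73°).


r^4 = 4^4 = 256
n*theta = 4*73° = 292° = 292° (mod 360)
a = 256*cos(292°) = 95.8993
b = 256*sin(292°) = -237.3591

256 cis(292°) = 95.8993 - 237.3591i


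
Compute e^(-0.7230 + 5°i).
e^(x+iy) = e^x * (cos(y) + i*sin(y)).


e^-0.7230 = 0.48529
cos(5°) = 0.9962
sin(5°) = 0.0872
Real = 0.48529*0.9962 = 0.4834
Imag = 0.48529*0.0872 = 0.0423

0.4834 + 0.0423i


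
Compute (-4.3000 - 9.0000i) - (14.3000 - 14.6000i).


Real: -4.3 - 14.3 = -18.6
Imag: -9 + 14.6 = 5.6

-18.6000 + 5.6000i


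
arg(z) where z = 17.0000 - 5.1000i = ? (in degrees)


Re = 17, Im = -5.1
arg = atan2(-5.1, 17) = -16.6992 degrees

arg(z) = -16.6992 degrees


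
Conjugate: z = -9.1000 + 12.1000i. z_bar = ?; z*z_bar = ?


z_bar = -9.1000 - 12.1000i
z*z_bar = (-9.1)^2 + 12.1^2 = 82.81 + 146.41 = 229.22

z_bar = -9.1000 - 12.1000i, z*z_bar = 229.22


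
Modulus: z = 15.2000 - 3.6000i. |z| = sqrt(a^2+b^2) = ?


|z| = sqrt(15.2^2 + (-3.6)^2) = sqrt(231.04 + 12.96) = sqrt(244) = 15.6205

|z| = 15.6205


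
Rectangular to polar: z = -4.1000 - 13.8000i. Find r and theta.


r = sqrt(16.81+190.44) = sqrt(207.25) = 14.3962
theta = atan2(-13.8, -4.1) = -106.5468 degrees

r = 14.3962, theta = -106.5468 degrees


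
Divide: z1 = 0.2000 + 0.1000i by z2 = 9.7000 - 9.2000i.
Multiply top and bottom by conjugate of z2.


Conjugate of z2 = 9.7000 + 9.2000i
Numerator: (0.2000 + 0.1000i)(9.7000 + 9.2000i) = 1.0200 + 2.8100i
Denominator: 9.7^2 + (-9.2)^2 = 178.73
Result = (1.0200 + 2.8100i)/178.73

0.0057 + 0.0157i


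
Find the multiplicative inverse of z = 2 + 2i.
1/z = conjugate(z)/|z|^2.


|z|^2 = 4+4 = 8
1/z = (2 - 2i)/8

1/z = 0.2500 - 0.2500i


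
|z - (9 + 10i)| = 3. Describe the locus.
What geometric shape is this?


|z - z0| = r is a circle with center z0 and radius r.
Center = (9, 10), radius = 3

Circle with center (9, 10) and radius 3


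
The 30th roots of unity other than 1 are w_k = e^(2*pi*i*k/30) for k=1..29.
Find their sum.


With w = e^(2*pi*i/30), all 30 of the 30th roots of unity w^0 = 1, w, ..., w^(29) sum to 0: 1 + w + ... + w^(29) = (1 - w^30)/(1 - w) = 0 since w^30 = 1, w ≠ 1.
Removing the root 1: w + w^2 + ... + w^(29) = 0 - 1 = -1

Sum = -1


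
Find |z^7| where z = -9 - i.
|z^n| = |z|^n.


|z| = sqrt(81+1) = sqrt(82) = 9.0554
|z^7| = |z|^7 = (sqrt(82))^7 = 82^3 * sqrt(82) = 551368*sqrt(82)

|z^7| = 551368*sqrt(82) ≈ 4992849.5928


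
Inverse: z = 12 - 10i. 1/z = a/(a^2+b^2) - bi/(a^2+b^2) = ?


|z|^2 = 144+100 = 244
1/z = (12 + 10i)/244

1/z = 0.0492 + 0.0410i


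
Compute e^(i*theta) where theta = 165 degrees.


cos(165°) = -0.9659
sin(165°) = 0.2588

e^(i*165°) = -0.9659 + 0.2588i


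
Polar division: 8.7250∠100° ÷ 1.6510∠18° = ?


r = 8.7250 / 1.6510 = 5.2847
theta = 100° - 18° = 82° = 82° (mod 360)

5.2847 cis(82°)


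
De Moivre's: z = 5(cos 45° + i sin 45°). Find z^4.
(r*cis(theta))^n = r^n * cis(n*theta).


r^4 = 5^4 = 625
n*theta = 4*45° = 180° = 180° (mod 360)
a = 625*cos(180°) = -625.0000
b = 625*sin(180°) = 0

625 cis(180°) = -625.0000 + 0i


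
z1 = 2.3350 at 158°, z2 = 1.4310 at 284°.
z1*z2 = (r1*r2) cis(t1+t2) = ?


r = 2.3350 * 1.4310 = 3.3414
theta = 158° + 284° = 442° = 82° (mod 360)

3.3414 cis(82°)


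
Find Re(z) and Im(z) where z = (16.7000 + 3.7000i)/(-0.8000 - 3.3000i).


Multiply by conjugate: (16.7000 + 3.7000i)(-0.8000 + 3.3000i) / ((-0.8)^2 + (-3.3)^2)
Numerator real = 16.7*(-0.8) + 3.7*(-3.3) = -25.57
Numerator imag = 3.7*(-0.8) - 16.7*(-3.3) = 52.15
Denominator = 11.53
Re(z) = -25.57/11.53 = -2.2177
Im(z) = 52.15/11.53 = 4.5230

Re(z) = -2.2177, Im(z) = 4.5230


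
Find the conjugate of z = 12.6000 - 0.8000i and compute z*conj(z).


z_bar = 12.6000 + 0.8000i
z*z_bar = 12.6^2 + (-0.8)^2 = 158.76 + 0.64 = 159.4

z_bar = 12.6000 + 0.8000i, z*z_bar = 159.4


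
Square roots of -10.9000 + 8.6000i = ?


|z| = sqrt(118.81+73.96) = 13.8842
sqrt((|z|+a)/2) = sqrt((13.8842+(-10.9))/2) = sqrt(1.4921) = 1.2215
sqrt((|z|-a)/2) = sqrt((13.8842-(-10.9))/2) = sqrt(12.3921) = 3.5202

±(1.2215 + 3.5202i) i.e. 1.2215 + 3.5202i and -1.2215 - 3.5202i


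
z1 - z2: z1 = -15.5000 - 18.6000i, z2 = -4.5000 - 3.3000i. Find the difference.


Real: -15.5 + 4.5 = -11
Imag: -18.6 + 3.3 = -15.3

-11.0000 - 15.3000i


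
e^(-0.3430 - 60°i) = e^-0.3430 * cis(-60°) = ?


e^-0.3430 = 0.70964
cos(-60°) = 0.5
sin(-60°) = -0.86603
Real = 0.70964*0.5 = 0.3548
Imag = 0.70964*(-0.86603) = -0.6146

0.3548 - 0.6146i


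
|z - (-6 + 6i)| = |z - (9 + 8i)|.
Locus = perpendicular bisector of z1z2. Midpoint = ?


Equal distances means the locus is the perpendicular bisector of z1 and z2.
Midpoint = ((-6+9)/2, (6+8)/2) = (1.5000, 7.0000)

Perpendicular bisector through (1.5000, 7.0000)


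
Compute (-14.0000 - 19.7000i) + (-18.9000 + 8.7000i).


Real: -14 - 18.9 = -32.9
Imag: -19.7 + 8.7 = -11

-32.9000 - 11.0000i


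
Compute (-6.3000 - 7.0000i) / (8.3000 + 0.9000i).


Conjugate of z2 = 8.3000 - 0.9000i
Numerator: (-6.3000 - 7.0000i)(8.3000 - 0.9000i) = -58.5900 - 52.4300i
Denominator: 8.3^2 + 0.9^2 = 69.7
Result = (-58.5900 - 52.4300i)/69.7

-0.8406 - 0.7522i


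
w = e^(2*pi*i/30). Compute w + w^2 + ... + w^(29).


With w = e^(2*pi*i/30), all 30 of the 30th roots of unity w^0 = 1, w, ..., w^(29) sum to 0: 1 + w + ... + w^(29) = (1 - w^30)/(1 - w) = 0 since w^30 = 1, w ≠ 1.
Removing the root 1: w + w^2 + ... + w^(29) = 0 - 1 = -1

Sum = -1


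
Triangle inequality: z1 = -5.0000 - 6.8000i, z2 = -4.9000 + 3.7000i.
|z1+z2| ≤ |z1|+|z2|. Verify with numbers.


|z1| = sqrt((-5)^2 + (-6.8)^2) = sqrt(71.24) = 8.4404
|z2| = sqrt((-4.9)^2 + 3.7^2) = sqrt(37.7) = 6.1400
z1+z2 = -9.9000 - 3.1000i
|z1+z2| = sqrt(107.62) = 10.3740
|z1|+|z2| = 8.4404 + 6.1400 = 14.5804

|z1+z2| = 10.3740 ≤ |z1|+|z2| = 14.5804 (verified)


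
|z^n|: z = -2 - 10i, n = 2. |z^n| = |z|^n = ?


|z| = sqrt(4+100) = sqrt(104) = 10.1980
|z^2| = |z|^2 = (sqrt(104))^2 = 104

|z^2| = 104


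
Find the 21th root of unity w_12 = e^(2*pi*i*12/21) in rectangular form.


Angle = 360*12/21 = 205.7143°
a = cos(205.7143°) = -0.9010
b = sin(205.7143°) = -0.4339

-0.9010 - 0.4339i


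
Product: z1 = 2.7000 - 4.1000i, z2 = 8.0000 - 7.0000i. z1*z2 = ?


Real = 2.7*8 - (-4.1)*(-7) = 21.6 - 28.7 = -7.1
Imag = 2.7*(-7) + 8*(-4.1) = -18.9 - (32.8) = -51.7

-7.1000 - 51.7000i


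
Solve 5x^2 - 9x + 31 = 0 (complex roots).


disc = (-9)^2 - 4*5*31 = 81 - 620 = -539
sqrt(|disc|) = sqrt(539) = 23.2164
Real part = 9/(2*5) = 0.9000
Imag part = 23.2164/(2*5) = 2.3216

0.9000 ± 2.3216i


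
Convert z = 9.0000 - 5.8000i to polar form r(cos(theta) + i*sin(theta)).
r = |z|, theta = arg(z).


r = sqrt(81+33.64) = sqrt(114.64) = 10.7070
theta = atan2(-5.8, 9) = -32.7995 degrees

r = 10.7070, theta = -32.7995 degrees


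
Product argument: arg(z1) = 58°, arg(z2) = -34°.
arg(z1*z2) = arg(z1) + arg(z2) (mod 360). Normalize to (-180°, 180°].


arg(z1*z2) = 58° - 34° = 24°
Normalized to (-180°, 180°]: 24°

24°


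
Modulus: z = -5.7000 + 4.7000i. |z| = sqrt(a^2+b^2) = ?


|z| = sqrt((-5.7)^2 + 4.7^2) = sqrt(32.49 + 22.09) = sqrt(54.58) = 7.3878

|z| = 7.3878


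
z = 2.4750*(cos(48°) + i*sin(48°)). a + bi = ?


a = 2.4750*cos(48°) = 2.4750*0.66913 = 1.6561
b = 2.4750*sin(48°) = 2.4750*0.74314 = 1.8393

1.6561 + 1.8393i


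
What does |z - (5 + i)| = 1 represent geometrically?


|z - z0| = r is a circle with center z0 and radius r.
Center = (5, 1), radius = 1

Circle with center (5, 1) and radius 1


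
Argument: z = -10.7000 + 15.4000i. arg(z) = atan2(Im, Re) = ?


Re = -10.7, Im = 15.4
arg = atan2(15.4, -10.7) = 124.7918 degrees

arg(z) = 124.7918 degrees


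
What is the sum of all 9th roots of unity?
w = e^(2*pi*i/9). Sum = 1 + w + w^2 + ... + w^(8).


The sum of all 9th roots of unity is 0.
Geometric series: (1 - w^9)/(1 - w) = (1-1)/(1-w) = 0 since w^9 = 1, w ≠ 1.
Alternatively: coefficient of z^8 in z^9 - 1 is 0.

0


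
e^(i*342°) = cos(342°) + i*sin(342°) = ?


cos(342°) = 0.9511
sin(342°) = -0.3090

e^(i*342°) = 0.9511 - 0.3090i


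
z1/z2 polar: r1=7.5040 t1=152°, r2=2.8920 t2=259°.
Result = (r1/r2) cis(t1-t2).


r = 7.5040 / 2.8920 = 2.5947
theta = 152° - 259° = -107° = 253° (mod 360)

2.5947 cis(253°)


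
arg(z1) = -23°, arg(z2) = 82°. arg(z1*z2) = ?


arg(z1*z2) = -23° + 82° = 59°
Normalized to (-180°, 180°]: 59°

59°


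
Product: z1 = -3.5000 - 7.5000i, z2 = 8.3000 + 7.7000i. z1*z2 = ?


Real = -3.5*8.3 - (-7.5)*7.7 = -29.05 - (-57.75) = 28.7
Imag = -3.5*7.7 + 8.3*(-7.5) = -26.95 - (62.25) = -89.2

28.7000 - 89.2000i


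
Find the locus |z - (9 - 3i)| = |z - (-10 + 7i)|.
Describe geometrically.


Equal distances means the locus is the perpendicular bisector of z1 and z2.
Midpoint = ((9+(-10))/2, (-3+7)/2) = (-0.5000, 2.0000)

Perpendicular bisector through (-0.5000, 2.0000)


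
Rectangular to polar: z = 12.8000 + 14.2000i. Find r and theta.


r = sqrt(163.84+201.64) = sqrt(365.48) = 19.1175
theta = atan2(14.2, 12.8) = 47.9682 degrees

r = 19.1175, theta = 47.9682 degrees


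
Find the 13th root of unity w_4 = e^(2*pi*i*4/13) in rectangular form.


Angle = 360*4/13 = 110.7692°
a = cos(110.7692°) = -0.3546
b = sin(110.7692°) = 0.9350

-0.3546 + 0.9350i


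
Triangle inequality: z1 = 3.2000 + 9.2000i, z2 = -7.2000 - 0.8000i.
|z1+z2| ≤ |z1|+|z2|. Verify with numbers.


|z1| = sqrt(3.2^2 + 9.2^2) = sqrt(94.88) = 9.7406
|z2| = sqrt((-7.2)^2 + (-0.8)^2) = sqrt(52.48) = 7.2443
z1+z2 = -4.0000 + 8.4000i
|z1+z2| = sqrt(86.56) = 9.3038
|z1|+|z2| = 9.7406 + 7.2443 = 16.9849

|z1+z2| = 9.3038 ≤ |z1|+|z2| = 16.9849 (verified)


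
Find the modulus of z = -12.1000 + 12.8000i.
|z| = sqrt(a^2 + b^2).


|z| = sqrt((-12.1)^2 + 12.8^2) = sqrt(146.41 + 163.84) = sqrt(310.25) = 17.6139

|z| = 17.6139


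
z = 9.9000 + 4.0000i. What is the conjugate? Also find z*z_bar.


z_bar = 9.9000 - 4.0000i
z*z_bar = 9.9^2 + 4^2 = 98.01 + 16 = 114.01

z_bar = 9.9000 - 4.0000i, z*z_bar = 114.01
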